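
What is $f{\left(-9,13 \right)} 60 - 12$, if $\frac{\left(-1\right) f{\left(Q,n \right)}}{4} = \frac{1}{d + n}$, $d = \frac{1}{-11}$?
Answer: $- \frac{2172}{71} \approx -30.592$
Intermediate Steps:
$d = - \frac{1}{11} \approx -0.090909$
$f{\left(Q,n \right)} = - \frac{4}{- \frac{1}{11} + n}$
$f{\left(-9,13 \right)} 60 - 12 = - \frac{44}{-1 + 11 \cdot 13} \cdot 60 - 12 = - \frac{44}{-1 + 143} \cdot 60 - 12 = - \frac{44}{142} \cdot 60 - 12 = \left(-44\right) \frac{1}{142} \cdot 60 - 12 = \left(- \frac{22}{71}\right) 60 - 12 = - \frac{1320}{71} - 12 = - \frac{2172}{71}$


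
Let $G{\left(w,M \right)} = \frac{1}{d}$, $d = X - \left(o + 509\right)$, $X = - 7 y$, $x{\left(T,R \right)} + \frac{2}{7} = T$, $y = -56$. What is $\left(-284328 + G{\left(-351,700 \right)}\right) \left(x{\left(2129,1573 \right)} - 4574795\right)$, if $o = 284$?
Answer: $\frac{3649484758543256}{2807} \approx 1.3001 \cdot 10^{12}$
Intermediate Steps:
$x{\left(T,R \right)} = - \frac{2}{7} + T$
$X = 392$ ($X = \left(-7\right) \left(-56\right) = 392$)
$d = -401$ ($d = 392 - \left(284 + 509\right) = 392 - 793 = -401$)
$G{\left(w,M \right)} = - \frac{1}{401}$ ($G{\left(w,M \right)} = \frac{1}{-401} = - \frac{1}{401}$)
$\left(-284328 + G{\left(-351,700 \right)}\right) \left(x{\left(2129,1573 \right)} - 4574795\right) = \left(-284328 - \frac{1}{401}\right) \left(\left(- \frac{2}{7} + 2129\right) - 4574795\right) = - \frac{114015529 \left(\frac{14901}{7} - 4574795\right)}{401} = \left(- \frac{114015529}{401}\right) \left(- \frac{32008664}{7}\right) = \frac{3649484758543256}{2807}$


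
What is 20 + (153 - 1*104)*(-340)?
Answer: -16640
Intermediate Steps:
20 + (153 - 1*104)*(-340) = 20 + (153 - 104)*(-340) = 20 + 49*(-340) = 20 - 16660 = -16640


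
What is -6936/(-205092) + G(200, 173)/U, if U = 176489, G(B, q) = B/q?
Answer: 17651259266/521832615327 ≈ 0.033826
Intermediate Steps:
-6936/(-205092) + G(200, 173)/U = -6936/(-205092) + (200/173)/176489 = -6936*(-1/205092) + (200*(1/173))*(1/176489) = 578/17091 + (200/173)*(1/176489) = 578/17091 + 200/30532597 = 17651259266/521832615327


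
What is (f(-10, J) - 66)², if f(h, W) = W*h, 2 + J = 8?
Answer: 15876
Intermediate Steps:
J = 6 (J = -2 + 8 = 6)
(f(-10, J) - 66)² = (6*(-10) - 66)² = (-60 - 66)² = (-126)² = 15876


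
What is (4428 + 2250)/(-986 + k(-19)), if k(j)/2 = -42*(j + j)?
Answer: 3339/1103 ≈ 3.0272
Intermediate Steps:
k(j) = -168*j (k(j) = 2*(-42*(j + j)) = 2*(-84*j) = -168*j)
(4428 + 2250)/(-986 + k(-19)) = (4428 + 2250)/(-986 - 168*(-19)) = 6678/(-986 + 3192) = 6678/2206 = 6678*(1/2206) = 3339/1103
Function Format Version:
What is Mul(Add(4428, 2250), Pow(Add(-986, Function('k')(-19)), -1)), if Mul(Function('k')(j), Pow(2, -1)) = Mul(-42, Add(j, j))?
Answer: Rational(3339, 1103) ≈ 3.0272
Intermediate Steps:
Function('k')(j) = Mul(-168, j) (Function('k')(j) = Mul(2, Mul(-42, Add(j, j))) = Mul(2, Mul(-42, Mul(2, j))) = Mul(2, Mul(-84, j)) = Mul(-168, j))
Mul(Add(4428, 2250), Pow(Add(-986, Function('k')(-19)), -1)) = Mul(Add(4428, 2250), Pow(Add(-986, Mul(-168, -19)), -1)) = Mul(6678, Pow(Add(-986, 3192), -1)) = Mul(6678, Pow(2206, -1)) = Mul(6678, Rational(1, 2206)) = Rational(3339, 1103)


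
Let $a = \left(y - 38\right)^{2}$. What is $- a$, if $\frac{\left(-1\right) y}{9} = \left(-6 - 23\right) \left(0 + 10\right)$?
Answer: $-6615184$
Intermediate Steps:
$y = 2610$ ($y = - 9 \left(-6 - 23\right) \left(0 + 10\right) = - 9 \left(\left(-29\right) 10\right) = \left(-9\right) \left(-290\right) = 2610$)
$a = 6615184$ ($a = \left(2610 - 38\right)^{2} = 2572^{2} = 6615184$)
$- a = \left(-1\right) 6615184 = -6615184$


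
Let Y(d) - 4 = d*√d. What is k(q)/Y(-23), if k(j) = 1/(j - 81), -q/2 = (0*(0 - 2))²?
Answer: -4/986823 - 23*I*√23/986823 ≈ -4.0534e-6 - 0.00011178*I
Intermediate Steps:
q = 0 (q = -2*(0*(0 - 2))² = -2*(0*(-2))² = -2*0² = -2*0 = 0)
Y(d) = 4 + d^(3/2) (Y(d) = 4 + d*√d = 4 + d^(3/2))
k(j) = 1/(-81 + j)
k(q)/Y(-23) = 1/((-81 + 0)*(4 + (-23)^(3/2))) = 1/((-81)*(4 - 23*I*√23)) = -1/(81*(4 - 23*I*√23))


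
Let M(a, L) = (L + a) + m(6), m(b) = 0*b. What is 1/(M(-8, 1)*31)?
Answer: -1/217 ≈ -0.0046083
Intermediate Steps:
m(b) = 0
M(a, L) = L + a (M(a, L) = (L + a) + 0 = L + a)
1/(M(-8, 1)*31) = 1/((1 - 8)*31) = 1/(-7*31) = 1/(-217) = -1/217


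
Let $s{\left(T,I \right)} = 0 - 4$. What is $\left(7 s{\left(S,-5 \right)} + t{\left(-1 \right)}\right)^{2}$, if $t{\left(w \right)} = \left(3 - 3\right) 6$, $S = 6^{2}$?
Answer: $784$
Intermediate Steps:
$S = 36$
$t{\left(w \right)} = 0$ ($t{\left(w \right)} = 0 \cdot 6 = 0$)
$s{\left(T,I \right)} = -4$ ($s{\left(T,I \right)} = 0 - 4 = -4$)
$\left(7 s{\left(S,-5 \right)} + t{\left(-1 \right)}\right)^{2} = \left(7 \left(-4\right) + 0\right)^{2} = \left(-28 + 0\right)^{2} = \left(-28\right)^{2} = 784$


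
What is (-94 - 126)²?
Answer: 48400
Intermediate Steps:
(-94 - 126)² = (-220)² = 48400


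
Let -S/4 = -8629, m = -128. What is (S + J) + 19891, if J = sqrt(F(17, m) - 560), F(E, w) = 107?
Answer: 54407 + I*sqrt(453) ≈ 54407.0 + 21.284*I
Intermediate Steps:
S = 34516 (S = -4*(-8629) = 34516)
J = I*sqrt(453) (J = sqrt(107 - 560) = sqrt(-453) = I*sqrt(453) ≈ 21.284*I)
(S + J) + 19891 = (34516 + I*sqrt(453)) + 19891 = 54407 + I*sqrt(453)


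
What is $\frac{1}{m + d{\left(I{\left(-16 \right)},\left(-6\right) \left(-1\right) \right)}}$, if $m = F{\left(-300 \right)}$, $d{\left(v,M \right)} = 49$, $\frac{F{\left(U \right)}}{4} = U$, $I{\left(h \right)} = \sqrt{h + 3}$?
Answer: $- \frac{1}{1151} \approx -0.00086881$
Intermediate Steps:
$I{\left(h \right)} = \sqrt{3 + h}$
$F{\left(U \right)} = 4 U$
$m = -1200$ ($m = 4 \left(-300\right) = -1200$)
$\frac{1}{m + d{\left(I{\left(-16 \right)},\left(-6\right) \left(-1\right) \right)}} = \frac{1}{-1200 + 49} = \frac{1}{-1151} = - \frac{1}{1151}$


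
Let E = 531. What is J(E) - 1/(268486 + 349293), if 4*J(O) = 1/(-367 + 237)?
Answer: -618299/321245080 ≈ -0.0019247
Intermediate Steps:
J(O) = -1/520 (J(O) = 1/(4*(-367 + 237)) = (¼)/(-130) = (¼)*(-1/130) = -1/520)
J(E) - 1/(268486 + 349293) = -1/520 - 1/(268486 + 349293) = -1/520 - 1/617779 = -618299/321245080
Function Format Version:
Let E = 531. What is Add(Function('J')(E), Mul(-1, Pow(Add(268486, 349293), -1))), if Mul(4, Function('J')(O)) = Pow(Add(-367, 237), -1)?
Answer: Rational(-618299, 321245080) ≈ -0.0019247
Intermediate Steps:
Function('J')(O) = Rational(-1, 520) (Function('J')(O) = Mul(Rational(1, 4), Pow(Add(-367, 237), -1)) = Mul(Rational(1, 4), Pow(-130, -1)) = Mul(Rational(1, 4), Rational(-1, 130)) = Rational(-1, 520))
Add(Function('J')(E), Mul(-1, Pow(Add(268486, 349293), -1))) = Add(Rational(-1, 520), Mul(-1, Pow(Add(268486, 349293), -1))) = Add(Rational(-1, 520), Mul(-1, Pow(617779, -1))) = Add(Rational(-1, 520), Mul(-1, Rational(1, 617779))) = Add(Rational(-1, 520), Rational(-1, 617779)) = Rational(-618299, 321245080)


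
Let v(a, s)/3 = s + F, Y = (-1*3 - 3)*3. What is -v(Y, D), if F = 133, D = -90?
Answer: -129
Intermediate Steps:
Y = -18 (Y = (-3 - 3)*3 = -6*3 = -18)
v(a, s) = 399 + 3*s (v(a, s) = 3*(s + 133) = 3*(133 + s) = 399 + 3*s)
-v(Y, D) = -(399 + 3*(-90)) = -(399 - 270) = -1*129 = -129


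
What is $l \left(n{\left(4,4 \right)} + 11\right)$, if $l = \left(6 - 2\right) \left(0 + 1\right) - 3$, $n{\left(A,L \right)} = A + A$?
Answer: $19$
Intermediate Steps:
$n{\left(A,L \right)} = 2 A$
$l = 1$ ($l = 4 \cdot 1 - 3 = 4 - 3 = 1$)
$l \left(n{\left(4,4 \right)} + 11\right) = 1 \left(2 \cdot 4 + 11\right) = 1 \left(8 + 11\right) = 1 \cdot 19 = 19$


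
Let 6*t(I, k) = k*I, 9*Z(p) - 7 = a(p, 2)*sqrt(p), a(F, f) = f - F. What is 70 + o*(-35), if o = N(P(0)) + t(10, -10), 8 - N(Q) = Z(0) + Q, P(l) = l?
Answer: 3605/9 ≈ 400.56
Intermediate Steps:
Z(p) = 7/9 + sqrt(p)*(2 - p)/9 (Z(p) = 7/9 + ((2 - p)*sqrt(p))/9 = 7/9 + (sqrt(p)*(2 - p))/9 = 7/9 + sqrt(p)*(2 - p)/9)
t(I, k) = I*k/6 (t(I, k) = (k*I)/6 = (I*k)/6 = I*k/6)
N(Q) = 65/9 - Q (N(Q) = 8 - ((7/9 + sqrt(0)*(2 - 1*0)/9) + Q) = 8 - ((7/9 + (1/9)*0*(2 + 0)) + Q) = 8 - ((7/9 + (1/9)*0*2) + Q) = 8 - ((7/9 + 0) + Q) = 8 - (7/9 + Q) = 8 + (-7/9 - Q) = 65/9 - Q)
o = -85/9 (o = (65/9 - 1*0) + (1/6)*10*(-10) = (65/9 + 0) - 50/3 = 65/9 - 50/3 = -85/9 ≈ -9.4444)
70 + o*(-35) = 70 - 85/9*(-35) = 70 + 2975/9 = 3605/9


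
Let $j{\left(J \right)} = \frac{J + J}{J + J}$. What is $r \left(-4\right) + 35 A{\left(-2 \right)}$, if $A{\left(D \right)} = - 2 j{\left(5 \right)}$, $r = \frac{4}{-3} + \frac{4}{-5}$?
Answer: $- \frac{922}{15} \approx -61.467$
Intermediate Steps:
$r = - \frac{32}{15}$ ($r = 4 \left(- \frac{1}{3}\right) + 4 \left(- \frac{1}{5}\right) = - \frac{4}{3} - \frac{4}{5} = - \frac{32}{15} \approx -2.1333$)
$j{\left(J \right)} = 1$ ($j{\left(J \right)} = \frac{2 J}{2 J} = 2 J \frac{1}{2 J} = 1$)
$A{\left(D \right)} = -2$ ($A{\left(D \right)} = \left(-2\right) 1 = -2$)
$r \left(-4\right) + 35 A{\left(-2 \right)} = \left(- \frac{32}{15}\right) \left(-4\right) + 35 \left(-2\right) = \frac{128}{15} - 70 = - \frac{922}{15}$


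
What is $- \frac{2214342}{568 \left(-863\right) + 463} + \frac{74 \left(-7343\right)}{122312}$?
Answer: $\frac{2367511141}{29949377476} \approx 0.07905$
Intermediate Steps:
$- \frac{2214342}{568 \left(-863\right) + 463} + \frac{74 \left(-7343\right)}{122312} = - \frac{2214342}{-490184 + 463} - \frac{271691}{61156} = - \frac{2214342}{-489721} - \frac{271691}{61156} = \left(-2214342\right) \left(- \frac{1}{489721}\right) - \frac{271691}{61156} = \frac{2214342}{489721} - \frac{271691}{61156} = \frac{2367511141}{29949377476}$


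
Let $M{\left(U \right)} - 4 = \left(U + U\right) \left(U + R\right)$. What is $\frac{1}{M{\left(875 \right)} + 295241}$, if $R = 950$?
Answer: $\frac{1}{3488995} \approx 2.8662 \cdot 10^{-7}$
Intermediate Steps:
$M{\left(U \right)} = 4 + 2 U \left(950 + U\right)$ ($M{\left(U \right)} = 4 + \left(U + U\right) \left(U + 950\right) = 4 + 2 U \left(950 + U\right)$)
$\frac{1}{M{\left(875 \right)} + 295241} = \frac{1}{\left(4 + 2 \cdot 875^{2} + 1900 \cdot 875\right) + 295241} = \frac{1}{\left(4 + 2 \cdot 765625 + 1662500\right) + 295241} = \frac{1}{\left(4 + 1531250 + 1662500\right) + 295241} = \frac{1}{3193754 + 295241} = \frac{1}{3488995}$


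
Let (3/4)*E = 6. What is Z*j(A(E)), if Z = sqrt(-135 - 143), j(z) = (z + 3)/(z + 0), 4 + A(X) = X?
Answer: 7*I*sqrt(278)/4 ≈ 29.178*I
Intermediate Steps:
E = 8 (E = (4/3)*6 = 8)
A(X) = -4 + X
j(z) = (3 + z)/z
Z = I*sqrt(278) (Z = sqrt(-278) = I*sqrt(278) ≈ 16.673*I)
Z*j(A(E)) = (I*sqrt(278))*((3 + (-4 + 8))/(-4 + 8)) = (I*sqrt(278))*((3 + 4)/4) = (I*sqrt(278))*((1/4)*7) = (I*sqrt(278))*(7/4) = 7*I*sqrt(278)/4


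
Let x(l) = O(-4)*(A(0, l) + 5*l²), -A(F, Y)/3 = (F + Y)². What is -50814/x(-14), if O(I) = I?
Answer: 25407/784 ≈ 32.407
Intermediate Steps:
A(F, Y) = -3*(F + Y)²
x(l) = -8*l² (x(l) = -4*(-3*(0 + l)² + 5*l²) = -4*(-3*l² + 5*l²) = -8*l²)
-50814/x(-14) = -50814/((-8*(-14)²)) = -50814/((-8*196)) = -50814/(-1568) = -50814*(-1/1568) = 25407/784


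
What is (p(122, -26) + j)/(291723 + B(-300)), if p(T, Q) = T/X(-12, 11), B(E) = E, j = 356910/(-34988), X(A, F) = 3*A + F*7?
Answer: -5182387/209024312442 ≈ -2.4793e-5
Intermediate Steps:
X(A, F) = 3*A + 7*F
j = -178455/17494 (j = 356910*(-1/34988) = -178455/17494 ≈ -10.201)
p(T, Q) = T/41 (p(T, Q) = T/(3*(-12) + 7*11) = T/(-36 + 77) = T/41)
(p(122, -26) + j)/(291723 + B(-300)) = ((1/41)*122 - 178455/17494)/(291723 - 300) = (122/41 - 178455/17494)/291423 = -5182387/717254*1/291423 = -5182387/209024312442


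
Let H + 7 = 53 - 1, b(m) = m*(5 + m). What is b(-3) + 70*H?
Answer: 3144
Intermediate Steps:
H = 45 (H = -7 + (53 - 1) = -7 + 52 = 45)
b(-3) + 70*H = -3*(5 - 3) + 70*45 = -3*2 + 3150 = -6 + 3150 = 3144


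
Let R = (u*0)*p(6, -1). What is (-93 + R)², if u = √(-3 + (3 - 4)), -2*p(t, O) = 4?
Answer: 8649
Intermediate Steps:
p(t, O) = -2 (p(t, O) = -½*4 = -2)
u = 2*I (u = √(-3 - 1) = √(-4) = 2*I ≈ 2.0*I)
R = 0 (R = ((2*I)*0)*(-2) = 0*(-2) = 0)
(-93 + R)² = (-93 + 0)² = (-93)² = 8649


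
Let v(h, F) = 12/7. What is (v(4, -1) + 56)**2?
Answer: 163216/49 ≈ 3330.9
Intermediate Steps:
v(h, F) = 12/7 (v(h, F) = 12*(1/7) = 12/7)
(v(4, -1) + 56)**2 = (12/7 + 56)**2 = (404/7)**2 = 163216/49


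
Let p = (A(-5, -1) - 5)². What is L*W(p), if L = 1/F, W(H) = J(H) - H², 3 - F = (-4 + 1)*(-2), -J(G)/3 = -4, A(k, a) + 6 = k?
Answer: 65524/3 ≈ 21841.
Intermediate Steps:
A(k, a) = -6 + k
J(G) = 12 (J(G) = -3*(-4) = 12)
F = -3 (F = 3 - (-4 + 1)*(-2) = 3 - (-3)*(-2) = 3 - 1*6 = 3 - 6 = -3)
p = 256 (p = ((-6 - 5) - 5)² = (-11 - 5)² = (-16)² = 256)
W(H) = 12 - H²
L = -⅓ (L = 1/(-3) = -⅓ ≈ -0.33333)
L*W(p) = -(12 - 1*256²)/3 = -(12 - 1*65536)/3 = -(12 - 65536)/3 = -⅓*(-65524) = 65524/3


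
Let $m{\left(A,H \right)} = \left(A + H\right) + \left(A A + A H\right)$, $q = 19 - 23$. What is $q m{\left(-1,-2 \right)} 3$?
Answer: $0$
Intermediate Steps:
$q = -4$
$m{\left(A,H \right)} = A + H + A^{2} + A H$ ($m{\left(A,H \right)} = \left(A + H\right) + \left(A^{2} + A H\right) = A + H + A^{2} + A H$)
$q m{\left(-1,-2 \right)} 3 = - 4 \left(-1 - 2 + \left(-1\right)^{2} - -2\right) 3 = - 4 \left(-1 - 2 + 1 + 2\right) 3 = \left(-4\right) 0 \cdot 3 = 0 \cdot 3 = 0$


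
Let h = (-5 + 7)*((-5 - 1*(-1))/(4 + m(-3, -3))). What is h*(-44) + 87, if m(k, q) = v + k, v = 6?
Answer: 961/7 ≈ 137.29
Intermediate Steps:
m(k, q) = 6 + k
h = -8/7 (h = (-5 + 7)*((-5 - 1*(-1))/(4 + (6 - 3))) = 2*((-5 + 1)/(4 + 3)) = 2*(-4/7) = -8/7 ≈ -1.1429)
h*(-44) + 87 = -8/7*(-44) + 87 = 352/7 + 87 = 961/7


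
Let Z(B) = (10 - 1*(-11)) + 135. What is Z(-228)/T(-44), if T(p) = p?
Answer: -39/11 ≈ -3.5455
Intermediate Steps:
Z(B) = 156 (Z(B) = (10 + 11) + 135 = 21 + 135 = 156)
Z(-228)/T(-44) = 156/(-44) = 156*(-1/44) = -39/11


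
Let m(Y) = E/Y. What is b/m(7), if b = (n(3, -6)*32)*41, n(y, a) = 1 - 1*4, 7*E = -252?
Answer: 2296/3 ≈ 765.33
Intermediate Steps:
E = -36 (E = (⅐)*(-252) = -36)
n(y, a) = -3 (n(y, a) = 1 - 4 = -3)
b = -3936 (b = -3*32*41 = -96*41 = -3936)
m(Y) = -36/Y
b/m(7) = -3936/((-36/7)) = -3936/((-36*⅐)) = -3936/(-36/7) = -3936*(-7/36) = 2296/3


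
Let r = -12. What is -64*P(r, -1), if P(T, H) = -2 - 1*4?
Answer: 384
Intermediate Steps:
P(T, H) = -6 (P(T, H) = -2 - 4 = -6)
-64*P(r, -1) = -64*(-6) = 384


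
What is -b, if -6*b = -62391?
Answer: -20797/2 ≈ -10399.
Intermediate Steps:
b = 20797/2 (b = -⅙*(-62391) = 20797/2 ≈ 10399.)
-b = -1*20797/2 = -20797/2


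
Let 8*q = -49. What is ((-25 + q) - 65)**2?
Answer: 591361/64 ≈ 9240.0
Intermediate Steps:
q = -49/8 (q = (1/8)*(-49) = -49/8 ≈ -6.1250)
((-25 + q) - 65)**2 = ((-25 - 49/8) - 65)**2 = (-249/8 - 65)**2 = (-769/8)**2 = 591361/64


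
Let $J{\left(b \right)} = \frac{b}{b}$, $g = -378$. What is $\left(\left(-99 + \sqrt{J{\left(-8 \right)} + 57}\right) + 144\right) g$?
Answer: $-17010 - 378 \sqrt{58} \approx -19889.0$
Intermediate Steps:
$J{\left(b \right)} = 1$
$\left(\left(-99 + \sqrt{J{\left(-8 \right)} + 57}\right) + 144\right) g = \left(\left(-99 + \sqrt{1 + 57}\right) + 144\right) \left(-378\right) = \left(\left(-99 + \sqrt{58}\right) + 144\right) \left(-378\right) = \left(45 + \sqrt{58}\right) \left(-378\right) = -17010 - 378 \sqrt{58}$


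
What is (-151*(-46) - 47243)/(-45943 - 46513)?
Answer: 40297/92456 ≈ 0.43585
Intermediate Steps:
(-151*(-46) - 47243)/(-45943 - 46513) = (6946 - 47243)/(-92456) = -40297*(-1/92456) = 40297/92456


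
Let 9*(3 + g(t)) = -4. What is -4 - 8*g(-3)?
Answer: 212/9 ≈ 23.556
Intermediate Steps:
g(t) = -31/9 (g(t) = -3 + (⅑)*(-4) = -3 - 4/9 = -31/9)
-4 - 8*g(-3) = -4 - 8*(-31/9) = -4 + 248/9 = 212/9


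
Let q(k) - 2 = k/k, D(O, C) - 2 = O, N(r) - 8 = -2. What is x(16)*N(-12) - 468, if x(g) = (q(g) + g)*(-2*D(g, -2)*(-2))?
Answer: 7740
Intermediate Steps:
N(r) = 6 (N(r) = 8 - 2 = 6)
D(O, C) = 2 + O
q(k) = 3 (q(k) = 2 + k/k = 2 + 1 = 3)
x(g) = (3 + g)*(8 + 4*g) (x(g) = (3 + g)*(-2*(2 + g)*(-2)) = (3 + g)*((-4 - 2*g)*(-2)) = (3 + g)*(8 + 4*g))
x(16)*N(-12) - 468 = (4*(2 + 16)*(3 + 16))*6 - 468 = (4*18*19)*6 - 468 = 1368*6 - 468 = 8208 - 468 = 7740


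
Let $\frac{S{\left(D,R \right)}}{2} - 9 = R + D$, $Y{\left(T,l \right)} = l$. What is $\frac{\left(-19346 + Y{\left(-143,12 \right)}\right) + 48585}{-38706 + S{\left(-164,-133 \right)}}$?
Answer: $- \frac{29251}{39282} \approx -0.74464$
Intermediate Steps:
$S{\left(D,R \right)} = 18 + 2 D + 2 R$ ($S{\left(D,R \right)} = 18 + 2 \left(R + D\right) = 18 + 2 \left(D + R\right) = 18 + \left(2 D + 2 R\right) = 18 + 2 D + 2 R$)
$\frac{\left(-19346 + Y{\left(-143,12 \right)}\right) + 48585}{-38706 + S{\left(-164,-133 \right)}} = \frac{\left(-19346 + 12\right) + 48585}{-38706 + \left(18 + 2 \left(-164\right) + 2 \left(-133\right)\right)} = \frac{-19334 + 48585}{-38706 - 576} = \frac{29251}{-38706 - 576} = \frac{29251}{-39282} = 29251 \left(- \frac{1}{39282}\right) = - \frac{29251}{39282}$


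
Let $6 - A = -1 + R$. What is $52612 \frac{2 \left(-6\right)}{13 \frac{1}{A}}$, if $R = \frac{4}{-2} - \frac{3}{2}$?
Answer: $- \frac{6629112}{13} \approx -5.0993 \cdot 10^{5}$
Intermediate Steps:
$R = - \frac{7}{2}$ ($R = 4 \left(- \frac{1}{2}\right) - \frac{3}{2} = -2 - \frac{3}{2} = - \frac{7}{2} \approx -3.5$)
$A = \frac{21}{2}$ ($A = 6 - \left(-1 - \frac{7}{2}\right) = 6 - - \frac{9}{2} = 6 + \frac{9}{2} = \frac{21}{2} \approx 10.5$)
$52612 \frac{2 \left(-6\right)}{13 \frac{1}{A}} = 52612 \frac{2 \left(-6\right)}{13 \frac{1}{\frac{21}{2}}} = 52612 \left(- \frac{12}{13 \cdot \frac{2}{21}}\right) = 52612 \left(- \frac{12}{\frac{26}{21}}\right) = 52612 \left(\left(-12\right) \frac{21}{26}\right) = 52612 \left(- \frac{126}{13}\right) = - \frac{6629112}{13}$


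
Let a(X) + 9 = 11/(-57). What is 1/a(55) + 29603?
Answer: 15511915/524 ≈ 29603.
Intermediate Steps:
a(X) = -524/57 (a(X) = -9 + 11/(-57) = -9 + 11*(-1/57) = -9 - 11/57 = -524/57)
1/a(55) + 29603 = 1/(-524/57) + 29603 = -57/524 + 29603 = 15511915/524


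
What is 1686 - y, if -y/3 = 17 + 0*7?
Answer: 1737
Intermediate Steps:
y = -51 (y = -3*(17 + 0*7) = -3*(17 + 0) = -3*17 = -51)
1686 - y = 1686 - 1*(-51) = 1686 + 51 = 1737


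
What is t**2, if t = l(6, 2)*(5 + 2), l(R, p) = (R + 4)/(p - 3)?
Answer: 4900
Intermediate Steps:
l(R, p) = (4 + R)/(-3 + p)
t = -70 (t = ((4 + 6)/(-3 + 2))*(5 + 2) = (10/(-1))*7 = -1*10*7 = -10*7 = -70)
t**2 = (-70)**2 = 4900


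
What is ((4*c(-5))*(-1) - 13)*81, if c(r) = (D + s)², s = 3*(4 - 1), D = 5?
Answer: -64557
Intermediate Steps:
s = 9 (s = 3*3 = 9)
c(r) = 196 (c(r) = (5 + 9)² = 14² = 196)
((4*c(-5))*(-1) - 13)*81 = ((4*196)*(-1) - 13)*81 = (784*(-1) - 13)*81 = (-784 - 13)*81 = -797*81 = -64557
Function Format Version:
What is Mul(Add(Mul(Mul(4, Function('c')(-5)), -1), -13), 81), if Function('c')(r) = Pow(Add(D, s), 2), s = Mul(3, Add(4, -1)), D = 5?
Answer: -64557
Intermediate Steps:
s = 9 (s = Mul(3, 3) = 9)
Function('c')(r) = 196 (Function('c')(r) = Pow(Add(5, 9), 2) = Pow(14, 2) = 196)
Mul(Add(Mul(Mul(4, Function('c')(-5)), -1), -13), 81) = Mul(Add(Mul(Mul(4, 196), -1), -13), 81) = Mul(Add(Mul(784, -1), -13), 81) = Mul(Add(-784, -13), 81) = Mul(-797, 81) = -64557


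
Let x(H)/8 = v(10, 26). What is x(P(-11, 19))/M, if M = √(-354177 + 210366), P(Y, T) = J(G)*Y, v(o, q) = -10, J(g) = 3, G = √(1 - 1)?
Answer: 80*I*√19/1653 ≈ 0.21096*I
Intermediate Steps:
G = 0 (G = √0 = 0)
P(Y, T) = 3*Y
x(H) = -80 (x(H) = 8*(-10) = -80)
M = 87*I*√19 (M = √(-143811) = 87*I*√19 ≈ 379.22*I)
x(P(-11, 19))/M = -80*(-I*√19/1653) = -(-80)*I*√19/1653 = 80*I*√19/1653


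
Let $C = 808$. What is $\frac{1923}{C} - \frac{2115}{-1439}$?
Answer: $\frac{4476117}{1162712} \approx 3.8497$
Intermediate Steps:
$\frac{1923}{C} - \frac{2115}{-1439} = \frac{1923}{808} - \frac{2115}{-1439} = 1923 \cdot \frac{1}{808} - - \frac{2115}{1439} = \frac{1923}{808} + \frac{2115}{1439} = \frac{4476117}{1162712}$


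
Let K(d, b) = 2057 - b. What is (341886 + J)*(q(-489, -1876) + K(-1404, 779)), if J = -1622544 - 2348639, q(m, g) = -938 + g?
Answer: 5574600192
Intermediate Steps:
J = -3971183
(341886 + J)*(q(-489, -1876) + K(-1404, 779)) = (341886 - 3971183)*((-938 - 1876) + (2057 - 1*779)) = -3629297*(-2814 + (2057 - 779)) = -3629297*(-2814 + 1278) = -3629297*(-1536) = 5574600192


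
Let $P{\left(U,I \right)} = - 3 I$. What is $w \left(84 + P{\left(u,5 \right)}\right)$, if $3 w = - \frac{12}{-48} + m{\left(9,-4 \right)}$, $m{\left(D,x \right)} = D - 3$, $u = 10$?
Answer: $\frac{575}{4} \approx 143.75$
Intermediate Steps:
$m{\left(D,x \right)} = -3 + D$
$w = \frac{25}{12}$ ($w = \frac{- \frac{12}{-48} + \left(-3 + 9\right)}{3} = \frac{\left(-12\right) \left(- \frac{1}{48}\right) + 6}{3} = \frac{\frac{1}{4} + 6}{3} = \frac{1}{3} \cdot \frac{25}{4} = \frac{25}{12} \approx 2.0833$)
$w \left(84 + P{\left(u,5 \right)}\right) = \frac{25 \left(84 - 15\right)}{12} = \frac{25}{12} \cdot 69 = \frac{575}{4}$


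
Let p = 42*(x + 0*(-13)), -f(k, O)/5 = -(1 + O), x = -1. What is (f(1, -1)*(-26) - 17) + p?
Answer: -59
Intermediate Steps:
f(k, O) = 5 + 5*O (f(k, O) = -(-5)*(1 + O) = -5*(-1 - O) = 5 + 5*O)
p = -42 (p = 42*(-1 + 0*(-13)) = 42*(-1 + 0) = 42*(-1) = -42)
(f(1, -1)*(-26) - 17) + p = ((5 + 5*(-1))*(-26) - 17) - 42 = ((5 - 5)*(-26) - 17) - 42 = (0*(-26) - 17) - 42 = (0 - 17) - 42 = -17 - 42 = -59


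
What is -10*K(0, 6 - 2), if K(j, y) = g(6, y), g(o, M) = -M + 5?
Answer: -10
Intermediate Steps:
g(o, M) = 5 - M
K(j, y) = 5 - y
-10*K(0, 6 - 2) = -10*(5 - (6 - 2)) = -10*(5 - 1*4) = -10*(5 - 4) = -10*1 = -10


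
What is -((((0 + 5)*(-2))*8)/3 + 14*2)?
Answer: -4/3 ≈ -1.3333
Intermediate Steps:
-((((0 + 5)*(-2))*8)/3 + 14*2) = -(((5*(-2))*8)*(⅓) + 28) = -(-10*8*(⅓) + 28) = -(-80*⅓ + 28) = -(-80/3 + 28) = -4/3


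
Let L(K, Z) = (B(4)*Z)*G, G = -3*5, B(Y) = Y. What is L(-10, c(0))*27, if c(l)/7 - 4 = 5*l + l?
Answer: -45360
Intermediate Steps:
G = -15
c(l) = 28 + 42*l (c(l) = 28 + 7*(5*l + l) = 28 + 7*(6*l) = 28 + 42*l)
L(K, Z) = -60*Z (L(K, Z) = (4*Z)*(-15) = -60*Z)
L(-10, c(0))*27 = -60*(28 + 42*0)*27 = -60*(28 + 0)*27 = -60*28*27 = -1680*27 = -45360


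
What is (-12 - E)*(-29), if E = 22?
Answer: 986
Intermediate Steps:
(-12 - E)*(-29) = (-12 - 1*22)*(-29) = (-12 - 22)*(-29) = -34*(-29) = 986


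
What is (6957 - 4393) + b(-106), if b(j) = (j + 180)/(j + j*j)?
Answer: 14268697/5565 ≈ 2564.0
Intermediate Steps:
b(j) = (180 + j)/(j + j²)
(6957 - 4393) + b(-106) = (6957 - 4393) + (180 - 106)/((-106)*(1 - 106)) = 2564 - 1/106*74/(-105) = 2564 - 1/106*(-1/105)*74 = 2564 + 37/5565 = 14268697/5565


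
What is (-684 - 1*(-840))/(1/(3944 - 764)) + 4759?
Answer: 500839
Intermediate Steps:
(-684 - 1*(-840))/(1/(3944 - 764)) + 4759 = (-684 + 840)/(1/3180) + 4759 = 156/(1/3180) + 4759 = 156*3180 + 4759 = 496080 + 4759 = 500839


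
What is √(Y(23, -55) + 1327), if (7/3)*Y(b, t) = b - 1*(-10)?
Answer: 2*√16429/7 ≈ 36.622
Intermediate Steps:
Y(b, t) = 30/7 + 3*b/7 (Y(b, t) = 3*(b - 1*(-10))/7 = 3*(b + 10)/7 = 3*(10 + b)/7 = 30/7 + 3*b/7)
√(Y(23, -55) + 1327) = √((30/7 + (3/7)*23) + 1327) = √((30/7 + 69/7) + 1327) = √(99/7 + 1327) = √(9388/7) = 2*√16429/7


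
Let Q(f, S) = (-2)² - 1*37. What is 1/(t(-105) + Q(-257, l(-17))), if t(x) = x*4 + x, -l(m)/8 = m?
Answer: -1/558 ≈ -0.0017921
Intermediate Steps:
l(m) = -8*m
t(x) = 5*x (t(x) = 4*x + x = 5*x)
Q(f, S) = -33 (Q(f, S) = 4 - 37 = -33)
1/(t(-105) + Q(-257, l(-17))) = 1/(5*(-105) - 33) = 1/(-525 - 33) = 1/(-558) = -1/558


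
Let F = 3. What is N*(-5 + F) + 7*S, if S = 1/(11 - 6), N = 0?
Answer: 7/5 ≈ 1.4000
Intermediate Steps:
S = ⅕ (S = 1/5 = ⅕ ≈ 0.20000)
N*(-5 + F) + 7*S = 0*(-5 + 3) + 7*(⅕) = 0*(-2) + 7/5 = 0 + 7/5 = 7/5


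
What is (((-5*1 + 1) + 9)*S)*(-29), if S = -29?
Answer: 4205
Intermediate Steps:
(((-5*1 + 1) + 9)*S)*(-29) = (((-5*1 + 1) + 9)*(-29))*(-29) = (((-5 + 1) + 9)*(-29))*(-29) = ((-4 + 9)*(-29))*(-29) = (5*(-29))*(-29) = -145*(-29) = 4205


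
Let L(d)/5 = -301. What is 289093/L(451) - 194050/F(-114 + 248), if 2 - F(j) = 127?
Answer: 292467/215 ≈ 1360.3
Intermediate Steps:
L(d) = -1505 (L(d) = 5*(-301) = -1505)
F(j) = -125 (F(j) = 2 - 1*127 = 2 - 127 = -125)
289093/L(451) - 194050/F(-114 + 248) = 289093/(-1505) - 194050/(-125) = 289093*(-1/1505) - 194050*(-1/125) = -41299/215 + 7762/5 = 292467/215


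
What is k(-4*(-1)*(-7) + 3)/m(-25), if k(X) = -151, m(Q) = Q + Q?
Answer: 151/50 ≈ 3.0200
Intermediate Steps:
m(Q) = 2*Q
k(-4*(-1)*(-7) + 3)/m(-25) = -151/(2*(-25)) = -151/(-50) = -151*(-1/50) = 151/50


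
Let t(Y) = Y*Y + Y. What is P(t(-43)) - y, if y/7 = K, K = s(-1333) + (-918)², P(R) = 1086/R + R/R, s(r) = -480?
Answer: -1774607626/301 ≈ -5.8957e+6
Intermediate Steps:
t(Y) = Y + Y² (t(Y) = Y² + Y = Y + Y²)
P(R) = 1 + 1086/R (P(R) = 1086/R + 1 = 1 + 1086/R)
K = 842244 (K = -480 + (-918)² = -480 + 842724 = 842244)
y = 5895708 (y = 7*842244 = 5895708)
P(t(-43)) - y = (1086 - 43*(1 - 43))/((-43*(1 - 43))) - 1*5895708 = (1086 - 43*(-42))/((-43*(-42))) - 5895708 = (1086 + 1806)/1806 - 5895708 = (1/1806)*2892 - 5895708 = 482/301 - 5895708 = -1774607626/301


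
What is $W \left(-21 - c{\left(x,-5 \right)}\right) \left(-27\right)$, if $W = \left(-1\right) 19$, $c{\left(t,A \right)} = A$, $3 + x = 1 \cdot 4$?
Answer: $-8208$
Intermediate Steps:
$x = 1$ ($x = -3 + 1 \cdot 4 = -3 + 4 = 1$)
$W = -19$
$W \left(-21 - c{\left(x,-5 \right)}\right) \left(-27\right) = - 19 \left(-21 - -5\right) \left(-27\right) = - 19 \left(-21 + 5\right) \left(-27\right) = \left(-19\right) \left(-16\right) \left(-27\right) = 304 \left(-27\right) = -8208$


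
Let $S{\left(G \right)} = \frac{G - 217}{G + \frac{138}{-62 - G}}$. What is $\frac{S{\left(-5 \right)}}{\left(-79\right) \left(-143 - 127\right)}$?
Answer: $\frac{703}{501255} \approx 0.0014025$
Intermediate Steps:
$S{\left(G \right)} = \frac{-217 + G}{G + \frac{138}{-62 - G}}$
$\frac{S{\left(-5 \right)}}{\left(-79\right) \left(-143 - 127\right)} = \frac{\frac{1}{-138 + \left(-5\right)^{2} + 62 \left(-5\right)} \left(-13454 + \left(-5\right)^{2} - -775\right)}{\left(-79\right) \left(-143 - 127\right)} = \frac{\frac{1}{-138 + 25 - 310} \left(-13454 + 25 + 775\right)}{\left(-79\right) \left(-270\right)} = \frac{\frac{1}{-423} \left(-12654\right)}{21330} = \left(- \frac{1}{423}\right) \left(-12654\right) \frac{1}{21330} = \frac{1406}{47} \cdot \frac{1}{21330} = \frac{703}{501255}$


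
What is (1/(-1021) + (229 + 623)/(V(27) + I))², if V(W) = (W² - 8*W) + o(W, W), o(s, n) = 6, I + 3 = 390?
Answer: 20976018561/23768697241 ≈ 0.88251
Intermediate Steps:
I = 387 (I = -3 + 390 = 387)
V(W) = 6 + W² - 8*W (V(W) = (W² - 8*W) + 6 = 6 + W² - 8*W)
(1/(-1021) + (229 + 623)/(V(27) + I))² = (1/(-1021) + (229 + 623)/((6 + 27² - 8*27) + 387))² = (-1/1021 + 852/((6 + 729 - 216) + 387))² = (-1/1021 + 852/(519 + 387))² = (-1/1021 + 852/906)² = (-1/1021 + 852*(1/906))² = (-1/1021 + 142/151)² = (144831/154171)² = 20976018561/23768697241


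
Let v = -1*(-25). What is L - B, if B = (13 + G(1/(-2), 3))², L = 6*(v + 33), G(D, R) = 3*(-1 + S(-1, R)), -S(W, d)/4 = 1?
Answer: 344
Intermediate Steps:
S(W, d) = -4 (S(W, d) = -4*1 = -4)
v = 25
G(D, R) = -15 (G(D, R) = 3*(-1 - 4) = 3*(-5) = -15)
L = 348 (L = 6*(25 + 33) = 6*58 = 348)
B = 4 (B = (13 - 15)² = (-2)² = 4)
L - B = 348 - 1*4 = 348 - 4 = 344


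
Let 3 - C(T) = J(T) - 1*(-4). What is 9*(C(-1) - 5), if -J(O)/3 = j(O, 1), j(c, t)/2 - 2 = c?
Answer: 0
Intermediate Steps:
j(c, t) = 4 + 2*c
J(O) = -12 - 6*O (J(O) = -3*(4 + 2*O) = -12 - 6*O)
C(T) = 11 + 6*T (C(T) = 3 - ((-12 - 6*T) - 1*(-4)) = 3 - ((-12 - 6*T) + 4) = 3 - (-8 - 6*T) = 3 + (8 + 6*T) = 11 + 6*T)
9*(C(-1) - 5) = 9*((11 + 6*(-1)) - 5) = 9*((11 - 6) - 5) = 9*(5 - 5) = 9*0 = 0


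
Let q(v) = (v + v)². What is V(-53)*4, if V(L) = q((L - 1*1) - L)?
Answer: 16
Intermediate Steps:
q(v) = 4*v² (q(v) = (2*v)² = 4*v²)
V(L) = 4 (V(L) = 4*((L - 1*1) - L)² = 4*((L - 1) - L)² = 4*((-1 + L) - L)² = 4*(-1)² = 4*1 = 4)
V(-53)*4 = 4*4 = 16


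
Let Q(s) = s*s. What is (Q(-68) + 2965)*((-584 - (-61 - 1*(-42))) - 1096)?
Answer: -12605329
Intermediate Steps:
Q(s) = s**2
(Q(-68) + 2965)*((-584 - (-61 - 1*(-42))) - 1096) = ((-68)**2 + 2965)*((-584 - (-61 - 1*(-42))) - 1096) = (4624 + 2965)*((-584 - (-61 + 42)) - 1096) = 7589*((-584 - 1*(-19)) - 1096) = 7589*((-584 + 19) - 1096) = 7589*(-565 - 1096) = 7589*(-1661) = -12605329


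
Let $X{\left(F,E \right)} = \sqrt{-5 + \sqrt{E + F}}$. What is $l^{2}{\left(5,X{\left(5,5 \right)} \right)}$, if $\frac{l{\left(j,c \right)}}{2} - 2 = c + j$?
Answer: $4 \left(7 + i \sqrt{5 - \sqrt{10}}\right)^{2} \approx 188.65 + 75.915 i$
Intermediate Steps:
$l{\left(j,c \right)} = 4 + 2 c + 2 j$ ($l{\left(j,c \right)} = 4 + 2 \left(c + j\right) = 4 + \left(2 c + 2 j\right) = 4 + 2 c + 2 j$)
$l^{2}{\left(5,X{\left(5,5 \right)} \right)} = \left(4 + 2 \sqrt{-5 + \sqrt{5 + 5}} + 2 \cdot 5\right)^{2} = \left(4 + 2 \sqrt{-5 + \sqrt{10}} + 10\right)^{2} = \left(14 + 2 \sqrt{-5 + \sqrt{10}}\right)^{2}$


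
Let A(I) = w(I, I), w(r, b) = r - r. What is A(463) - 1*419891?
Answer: -419891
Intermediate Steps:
w(r, b) = 0
A(I) = 0
A(463) - 1*419891 = 0 - 1*419891 = 0 - 419891 = -419891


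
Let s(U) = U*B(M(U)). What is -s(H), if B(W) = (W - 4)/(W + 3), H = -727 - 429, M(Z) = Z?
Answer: 1340960/1153 ≈ 1163.0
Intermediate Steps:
H = -1156
B(W) = (-4 + W)/(3 + W)
s(U) = U*(-4 + U)/(3 + U) (s(U) = U*((-4 + U)/(3 + U)) = U*(-4 + U)/(3 + U))
-s(H) = -(-1156)*(-4 - 1156)/(3 - 1156) = -(-1156)*(-1160)/(-1153) = -(-1156)*(-1)*(-1160)/1153 = -1*(-1340960/1153) = 1340960/1153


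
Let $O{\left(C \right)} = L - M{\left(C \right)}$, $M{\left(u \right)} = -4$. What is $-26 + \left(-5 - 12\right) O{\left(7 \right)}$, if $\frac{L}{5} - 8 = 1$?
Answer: $-859$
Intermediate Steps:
$L = 45$ ($L = 40 + 5 \cdot 1 = 40 + 5 = 45$)
$O{\left(C \right)} = 49$ ($O{\left(C \right)} = 45 - -4 = 45 + 4 = 49$)
$-26 + \left(-5 - 12\right) O{\left(7 \right)} = -26 + \left(-5 - 12\right) 49 = -26 - 833 = -859$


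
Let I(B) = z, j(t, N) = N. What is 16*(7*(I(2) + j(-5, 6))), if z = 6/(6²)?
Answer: 2072/3 ≈ 690.67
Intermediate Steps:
z = ⅙ (z = 6/36 = 6*(1/36) = ⅙ ≈ 0.16667)
I(B) = ⅙
16*(7*(I(2) + j(-5, 6))) = 16*(7*(⅙ + 6)) = 16*(7*(37/6)) = 16*(259/6) = 2072/3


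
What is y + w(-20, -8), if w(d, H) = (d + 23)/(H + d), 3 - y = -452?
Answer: 12737/28 ≈ 454.89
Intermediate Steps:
y = 455 (y = 3 - 1*(-452) = 3 + 452 = 455)
w(d, H) = (23 + d)/(H + d)
y + w(-20, -8) = 455 + (23 - 20)/(-8 - 20) = 455 + 3/(-28) = 455 - 1/28*3 = 455 - 3/28 = 12737/28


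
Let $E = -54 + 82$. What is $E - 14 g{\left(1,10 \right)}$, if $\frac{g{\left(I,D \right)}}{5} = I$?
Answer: $-42$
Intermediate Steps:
$g{\left(I,D \right)} = 5 I$
$E = 28$
$E - 14 g{\left(1,10 \right)} = 28 - 14 \cdot 5 \cdot 1 = 28 - 70 = -42$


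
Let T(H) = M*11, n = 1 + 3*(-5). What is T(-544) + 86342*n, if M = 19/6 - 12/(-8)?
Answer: -3626210/3 ≈ -1.2087e+6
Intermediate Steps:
n = -14 (n = 1 - 15 = -14)
M = 14/3 (M = 19*(1/6) - 12*(-1/8) = 19/6 + 3/2 = 14/3 ≈ 4.6667)
T(H) = 154/3 (T(H) = (14/3)*11 = 154/3)
T(-544) + 86342*n = 154/3 + 86342*(-14) = 154/3 - 1208788 = -3626210/3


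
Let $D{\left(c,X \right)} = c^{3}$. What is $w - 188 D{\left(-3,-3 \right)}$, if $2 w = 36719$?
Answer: $\frac{46871}{2} \approx 23436.0$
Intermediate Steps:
$w = \frac{36719}{2}$ ($w = \frac{1}{2} \cdot 36719 = \frac{36719}{2} \approx 18360.0$)
$w - 188 D{\left(-3,-3 \right)} = \frac{36719}{2} - 188 \left(-3\right)^{3} = \frac{36719}{2} - -5076 = \frac{36719}{2} + 5076 = \frac{46871}{2}$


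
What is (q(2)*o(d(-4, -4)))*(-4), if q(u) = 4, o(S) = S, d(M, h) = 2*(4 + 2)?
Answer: -192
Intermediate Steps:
d(M, h) = 12 (d(M, h) = 2*6 = 12)
(q(2)*o(d(-4, -4)))*(-4) = (4*12)*(-4) = 48*(-4) = -192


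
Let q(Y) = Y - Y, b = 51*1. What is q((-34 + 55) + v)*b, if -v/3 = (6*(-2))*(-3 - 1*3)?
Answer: 0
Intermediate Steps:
v = -216 (v = -3*6*(-2)*(-3 - 1*3) = -(-36)*(-3 - 3) = -(-36)*(-6) = -3*72 = -216)
b = 51
q(Y) = 0
q((-34 + 55) + v)*b = 0*51 = 0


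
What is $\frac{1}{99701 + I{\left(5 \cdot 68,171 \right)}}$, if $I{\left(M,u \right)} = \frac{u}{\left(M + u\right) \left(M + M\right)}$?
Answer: $\frac{347480}{34644103651} \approx 1.003 \cdot 10^{-5}$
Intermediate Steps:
$I{\left(M,u \right)} = \frac{u}{2 M \left(M + u\right)}$ ($I{\left(M,u \right)} = \frac{u}{\left(M + u\right) 2 M} = \frac{u}{2 M \left(M + u\right)}$)
$\frac{1}{99701 + I{\left(5 \cdot 68,171 \right)}} = \frac{1}{99701 + \frac{1}{2} \cdot 171 \frac{1}{5 \cdot 68} \frac{1}{5 \cdot 68 + 171}} = \frac{1}{99701 + \frac{1}{2} \cdot 171 \cdot \frac{1}{340} \frac{1}{340 + 171}} = \frac{1}{99701 + \frac{1}{2} \cdot 171 \cdot \frac{1}{340} \cdot \frac{1}{511}} = \frac{1}{99701 + \frac{171}{347480}} = \frac{1}{\frac{34644103651}{347480}} = \frac{347480}{34644103651}$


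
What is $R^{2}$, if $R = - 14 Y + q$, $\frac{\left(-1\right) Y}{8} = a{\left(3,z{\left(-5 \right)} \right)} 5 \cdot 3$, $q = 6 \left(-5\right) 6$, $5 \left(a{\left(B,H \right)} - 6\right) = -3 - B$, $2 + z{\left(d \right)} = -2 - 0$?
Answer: $62157456$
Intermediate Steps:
$z{\left(d \right)} = -4$ ($z{\left(d \right)} = -2 - 2 = -4$)
$a{\left(B,H \right)} = \frac{27}{5} - \frac{B}{5}$ ($a{\left(B,H \right)} = 6 + \frac{-3 - B}{5} = 6 - \left(\frac{3}{5} + \frac{B}{5}\right) = \frac{27}{5} - \frac{B}{5}$)
$q = -180$ ($q = \left(-30\right) 6 = -180$)
$Y = -576$ ($Y = - 8 \left(\frac{27}{5} - \frac{3}{5}\right) 5 \cdot 3 = - 8 \cdot \frac{24}{5} \cdot 5 \cdot 3 = - 8 \cdot 24 \cdot 3 = \left(-8\right) 72 = -576$)
$R = 7884$ ($R = \left(-14\right) \left(-576\right) - 180 = 8064 - 180 = 7884$)
$R^{2} = 7884^{2} = 62157456$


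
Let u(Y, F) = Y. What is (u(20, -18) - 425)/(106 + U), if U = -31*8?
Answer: 405/142 ≈ 2.8521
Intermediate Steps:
U = -248
(u(20, -18) - 425)/(106 + U) = (20 - 425)/(106 - 248) = -405/(-142) = -405*(-1/142) = 405/142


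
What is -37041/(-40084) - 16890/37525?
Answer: 142588953/300830420 ≈ 0.47398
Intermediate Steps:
-37041/(-40084) - 16890/37525 = -37041*(-1/40084) - 16890*1/37525 = 37041/40084 - 3378/7505 = 142588953/300830420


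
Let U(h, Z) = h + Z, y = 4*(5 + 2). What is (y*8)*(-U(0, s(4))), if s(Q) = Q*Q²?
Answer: -14336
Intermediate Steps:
s(Q) = Q³
y = 28 (y = 4*7 = 28)
U(h, Z) = Z + h
(y*8)*(-U(0, s(4))) = (28*8)*(-(4³ + 0)) = 224*(-(64 + 0)) = 224*(-1*64) = 224*(-64) = -14336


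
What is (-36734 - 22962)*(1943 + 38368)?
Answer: -2406405456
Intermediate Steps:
(-36734 - 22962)*(1943 + 38368) = -59696*40311 = -2406405456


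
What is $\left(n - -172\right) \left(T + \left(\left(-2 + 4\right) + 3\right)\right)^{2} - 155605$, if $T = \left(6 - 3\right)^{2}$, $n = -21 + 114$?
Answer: $-103665$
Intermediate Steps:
$n = 93$
$T = 9$ ($T = 3^{2} = 9$)
$\left(n - -172\right) \left(T + \left(\left(-2 + 4\right) + 3\right)\right)^{2} - 155605 = \left(93 - -172\right) \left(9 + \left(\left(-2 + 4\right) + 3\right)\right)^{2} - 155605 = \left(93 + 172\right) \left(9 + \left(2 + 3\right)\right)^{2} - 155605 = 265 \left(9 + 5\right)^{2} - 155605 = 265 \cdot 14^{2} - 155605 = 265 \cdot 196 - 155605 = 51940 - 155605 = -103665$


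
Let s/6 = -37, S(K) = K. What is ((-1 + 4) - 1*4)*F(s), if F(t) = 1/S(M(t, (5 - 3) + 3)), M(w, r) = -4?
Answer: ¼ ≈ 0.25000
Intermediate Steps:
s = -222 (s = 6*(-37) = -222)
F(t) = -¼ (F(t) = 1/(-4) = -¼)
((-1 + 4) - 1*4)*F(s) = ((-1 + 4) - 1*4)*(-¼) = (3 - 4)*(-¼) = -1*(-¼) = ¼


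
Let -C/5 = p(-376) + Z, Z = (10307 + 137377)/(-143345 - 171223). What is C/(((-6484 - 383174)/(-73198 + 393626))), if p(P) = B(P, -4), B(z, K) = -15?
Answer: -162423751595/2553623703 ≈ -63.605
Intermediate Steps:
p(P) = -15
Z = -12307/26214 (Z = 147684/(-314568) = 147684*(-1/314568) = -12307/26214 ≈ -0.46948)
C = 2027585/26214 (C = -5*(-15 - 12307/26214) = -5*(-405517/26214) = 2027585/26214 ≈ 77.347)
C/(((-6484 - 383174)/(-73198 + 393626))) = 2027585/(26214*(((-6484 - 383174)/(-73198 + 393626)))) = 2027585/(26214*((-389658/320428))) = 2027585/(26214*((-389658*1/320428))) = 2027585/(26214*(-194829/160214)) = (2027585/26214)*(-160214/194829) = -162423751595/2553623703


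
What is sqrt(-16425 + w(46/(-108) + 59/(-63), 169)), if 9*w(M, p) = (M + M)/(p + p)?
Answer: I*sqrt(396621000930)/4914 ≈ 128.16*I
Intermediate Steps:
w(M, p) = M/(9*p) (w(M, p) = ((M + M)/(p + p))/9 = ((2*M)/((2*p)))/9 = ((2*M)*(1/(2*p)))/9 = (M/p)/9 = M/(9*p))
sqrt(-16425 + w(46/(-108) + 59/(-63), 169)) = sqrt(-16425 + (1/9)*(46/(-108) + 59/(-63))/169) = sqrt(-16425 + (1/9)*(46*(-1/108) + 59*(-1/63))*(1/169)) = sqrt(-16425 + (1/9)*(-23/54 - 59/63)*(1/169)) = sqrt(-16425 + (1/9)*(-515/378)*(1/169)) = sqrt(-16425 - 515/574938) = sqrt(-9443357165/574938) = I*sqrt(396621000930)/4914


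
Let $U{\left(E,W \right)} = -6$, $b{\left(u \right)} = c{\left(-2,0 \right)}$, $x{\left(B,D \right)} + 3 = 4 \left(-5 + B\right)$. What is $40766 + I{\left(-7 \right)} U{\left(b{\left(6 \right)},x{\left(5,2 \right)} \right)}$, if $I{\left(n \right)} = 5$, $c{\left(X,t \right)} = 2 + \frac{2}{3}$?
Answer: $40736$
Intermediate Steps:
$c{\left(X,t \right)} = \frac{8}{3}$ ($c{\left(X,t \right)} = 2 + 2 \cdot \frac{1}{3} = 2 + \frac{2}{3} = \frac{8}{3}$)
$x{\left(B,D \right)} = -23 + 4 B$ ($x{\left(B,D \right)} = -3 + 4 \left(-5 + B\right) = -3 + \left(-20 + 4 B\right) = -23 + 4 B$)
$b{\left(u \right)} = \frac{8}{3}$
$40766 + I{\left(-7 \right)} U{\left(b{\left(6 \right)},x{\left(5,2 \right)} \right)} = 40766 + 5 \left(-6\right) = 40766 - 30 = 40736$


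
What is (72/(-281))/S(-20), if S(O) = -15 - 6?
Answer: 24/1967 ≈ 0.012201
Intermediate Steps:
S(O) = -21
(72/(-281))/S(-20) = (72/(-281))/(-21) = (72*(-1/281))*(-1/21) = -72/281*(-1/21) = 24/1967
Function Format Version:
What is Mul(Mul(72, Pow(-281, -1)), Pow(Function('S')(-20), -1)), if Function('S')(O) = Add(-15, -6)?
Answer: Rational(24, 1967) ≈ 0.012201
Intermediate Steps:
Function('S')(O) = -21
Mul(Mul(72, Pow(-281, -1)), Pow(Function('S')(-20), -1)) = Mul(Mul(72, Pow(-281, -1)), Pow(-21, -1)) = Mul(Mul(72, Rational(-1, 281)), Rational(-1, 21)) = Mul(Rational(-72, 281), Rational(-1, 21)) = Rational(24, 1967)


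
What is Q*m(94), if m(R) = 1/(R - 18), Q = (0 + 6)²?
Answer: 9/19 ≈ 0.47368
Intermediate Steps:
Q = 36 (Q = 6² = 36)
m(R) = 1/(-18 + R)
Q*m(94) = 36/(-18 + 94) = 36/76 = 36*(1/76) = 9/19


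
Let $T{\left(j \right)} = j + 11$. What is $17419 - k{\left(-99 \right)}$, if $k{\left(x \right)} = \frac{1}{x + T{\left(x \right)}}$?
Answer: $\frac{3257354}{187} \approx 17419.0$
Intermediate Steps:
$T{\left(j \right)} = 11 + j$
$k{\left(x \right)} = \frac{1}{11 + 2 x}$ ($k{\left(x \right)} = \frac{1}{x + \left(11 + x\right)} = \frac{1}{11 + 2 x}$)
$17419 - k{\left(-99 \right)} = 17419 - \frac{1}{11 + 2 \left(-99\right)} = 17419 - \frac{1}{11 - 198} = 17419 - \frac{1}{-187} = 17419 - - \frac{1}{187} = 17419 + \frac{1}{187} = \frac{3257354}{187}$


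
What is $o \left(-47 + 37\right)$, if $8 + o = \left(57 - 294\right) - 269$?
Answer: $5140$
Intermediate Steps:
$o = -514$ ($o = -8 + \left(\left(57 - 294\right) - 269\right) = -8 - 506 = -514$)
$o \left(-47 + 37\right) = - 514 \left(-47 + 37\right) = \left(-514\right) \left(-10\right) = 5140$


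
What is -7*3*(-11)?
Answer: 231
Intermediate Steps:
-7*3*(-11) = -21*(-11) = 231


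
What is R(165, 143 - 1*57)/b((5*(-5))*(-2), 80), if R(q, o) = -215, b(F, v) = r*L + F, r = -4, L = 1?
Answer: -215/46 ≈ -4.6739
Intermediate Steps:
b(F, v) = -4 + F (b(F, v) = -4*1 + F = -4 + F)
R(165, 143 - 1*57)/b((5*(-5))*(-2), 80) = -215/(-4 + (5*(-5))*(-2)) = -215/(-4 - 25*(-2)) = -215/(-4 + 50) = -215/46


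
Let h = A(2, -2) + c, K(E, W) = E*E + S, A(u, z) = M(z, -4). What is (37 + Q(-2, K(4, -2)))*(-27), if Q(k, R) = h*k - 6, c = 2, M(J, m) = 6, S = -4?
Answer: -405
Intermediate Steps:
A(u, z) = 6
K(E, W) = -4 + E² (K(E, W) = E*E - 4 = E² - 4 = -4 + E²)
h = 8 (h = 6 + 2 = 8)
Q(k, R) = -6 + 8*k (Q(k, R) = 8*k - 6 = -6 + 8*k)
(37 + Q(-2, K(4, -2)))*(-27) = (37 + (-6 + 8*(-2)))*(-27) = (37 + (-6 - 16))*(-27) = (37 - 22)*(-27) = 15*(-27) = -405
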